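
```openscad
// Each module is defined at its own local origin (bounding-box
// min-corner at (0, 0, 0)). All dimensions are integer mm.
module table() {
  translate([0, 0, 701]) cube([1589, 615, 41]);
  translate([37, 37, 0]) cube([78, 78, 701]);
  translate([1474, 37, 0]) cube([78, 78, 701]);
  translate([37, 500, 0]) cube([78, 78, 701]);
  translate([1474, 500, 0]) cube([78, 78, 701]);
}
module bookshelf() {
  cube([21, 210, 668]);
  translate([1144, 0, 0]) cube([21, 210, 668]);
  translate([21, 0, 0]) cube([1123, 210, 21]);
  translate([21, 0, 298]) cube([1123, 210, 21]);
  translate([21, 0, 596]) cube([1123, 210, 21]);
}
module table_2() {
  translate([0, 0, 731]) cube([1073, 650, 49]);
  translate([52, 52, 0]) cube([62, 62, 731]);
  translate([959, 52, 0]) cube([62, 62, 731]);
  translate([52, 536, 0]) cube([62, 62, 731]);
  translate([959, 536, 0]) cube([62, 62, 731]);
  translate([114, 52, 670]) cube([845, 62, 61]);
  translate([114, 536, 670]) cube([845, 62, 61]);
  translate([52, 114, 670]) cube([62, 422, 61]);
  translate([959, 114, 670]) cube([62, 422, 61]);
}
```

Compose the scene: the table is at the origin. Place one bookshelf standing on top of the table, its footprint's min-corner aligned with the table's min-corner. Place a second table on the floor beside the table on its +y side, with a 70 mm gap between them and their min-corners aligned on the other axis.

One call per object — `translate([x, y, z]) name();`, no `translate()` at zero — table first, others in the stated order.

table();
translate([0, 0, 742]) bookshelf();
translate([0, 685, 0]) table_2();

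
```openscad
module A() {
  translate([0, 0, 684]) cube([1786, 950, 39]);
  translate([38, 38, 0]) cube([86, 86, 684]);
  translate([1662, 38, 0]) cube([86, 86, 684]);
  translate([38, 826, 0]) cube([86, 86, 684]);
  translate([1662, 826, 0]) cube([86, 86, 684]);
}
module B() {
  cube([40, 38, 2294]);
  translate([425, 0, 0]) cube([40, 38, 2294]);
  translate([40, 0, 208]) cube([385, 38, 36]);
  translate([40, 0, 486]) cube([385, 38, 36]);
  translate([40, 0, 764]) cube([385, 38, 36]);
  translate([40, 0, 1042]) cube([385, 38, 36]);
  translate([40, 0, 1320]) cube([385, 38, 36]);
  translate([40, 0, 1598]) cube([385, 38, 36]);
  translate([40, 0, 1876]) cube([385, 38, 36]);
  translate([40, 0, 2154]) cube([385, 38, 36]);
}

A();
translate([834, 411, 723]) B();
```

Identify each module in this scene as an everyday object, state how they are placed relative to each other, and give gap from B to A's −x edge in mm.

The ladder's min-x is at 834; the table's min-x is 0; gap = 834 mm.

A is a table. B is a ladder. The ladder is on top of the table. The gap from the ladder to the table's −x edge is 834 mm.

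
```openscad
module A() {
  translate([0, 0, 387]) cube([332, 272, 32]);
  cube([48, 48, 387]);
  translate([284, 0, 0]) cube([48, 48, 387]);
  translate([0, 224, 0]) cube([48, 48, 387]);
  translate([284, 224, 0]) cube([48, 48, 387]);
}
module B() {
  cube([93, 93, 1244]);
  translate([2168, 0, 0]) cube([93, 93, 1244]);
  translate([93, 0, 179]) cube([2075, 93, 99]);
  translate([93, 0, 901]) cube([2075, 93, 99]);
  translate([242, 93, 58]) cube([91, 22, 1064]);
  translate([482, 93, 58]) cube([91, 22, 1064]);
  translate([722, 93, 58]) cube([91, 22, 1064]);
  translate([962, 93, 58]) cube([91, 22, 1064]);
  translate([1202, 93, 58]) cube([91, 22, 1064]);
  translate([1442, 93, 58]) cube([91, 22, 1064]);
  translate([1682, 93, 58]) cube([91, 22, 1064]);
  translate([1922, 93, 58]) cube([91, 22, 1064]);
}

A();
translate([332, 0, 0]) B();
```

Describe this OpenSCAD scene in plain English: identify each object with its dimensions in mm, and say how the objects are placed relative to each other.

A is a four-legged stool. The seat is 332×272 mm, 32 mm thick, top at z = 419 mm. It stands on four square legs, each 48×48 mm in cross-section, from z = 0 to the seat underside, each flush with a corner of the seat.

B is a fence section. Two 93×93 mm posts, 1244 mm tall, stand on the floor with a clear span of 2075 mm between their inner faces. Two horizontal rails of 93×99 mm section span the gap between the posts with their undersides at z = 179 mm and z = 901 mm, flush with the posts' −y face. 8 pickets, each 91 mm wide, 22 mm thick and 1064 mm tall, are fixed to the +y face of the rails with their bottoms at z = 58 mm, evenly spaced across the span with equal gaps (rounded down to the nearest mm) at the −x end and between each pair — any rounding remainder accumulates at the +x end.

The fence section is against the stool's +x side, with their −y faces flush.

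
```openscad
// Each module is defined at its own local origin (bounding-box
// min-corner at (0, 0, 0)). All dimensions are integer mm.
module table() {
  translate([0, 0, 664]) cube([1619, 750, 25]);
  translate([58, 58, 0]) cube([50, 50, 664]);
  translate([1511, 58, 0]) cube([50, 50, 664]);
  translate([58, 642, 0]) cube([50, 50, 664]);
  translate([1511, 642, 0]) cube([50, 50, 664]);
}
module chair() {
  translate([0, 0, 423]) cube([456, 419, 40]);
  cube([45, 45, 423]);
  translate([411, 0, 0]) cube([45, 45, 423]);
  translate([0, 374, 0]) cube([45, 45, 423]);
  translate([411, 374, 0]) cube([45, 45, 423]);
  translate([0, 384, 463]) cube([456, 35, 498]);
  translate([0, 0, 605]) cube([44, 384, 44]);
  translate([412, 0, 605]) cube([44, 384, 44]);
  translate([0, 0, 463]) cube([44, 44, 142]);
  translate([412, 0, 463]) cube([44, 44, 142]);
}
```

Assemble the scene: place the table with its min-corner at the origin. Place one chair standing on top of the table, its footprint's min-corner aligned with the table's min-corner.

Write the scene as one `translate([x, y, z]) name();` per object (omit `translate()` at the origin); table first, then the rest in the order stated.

table();
translate([0, 0, 689]) chair();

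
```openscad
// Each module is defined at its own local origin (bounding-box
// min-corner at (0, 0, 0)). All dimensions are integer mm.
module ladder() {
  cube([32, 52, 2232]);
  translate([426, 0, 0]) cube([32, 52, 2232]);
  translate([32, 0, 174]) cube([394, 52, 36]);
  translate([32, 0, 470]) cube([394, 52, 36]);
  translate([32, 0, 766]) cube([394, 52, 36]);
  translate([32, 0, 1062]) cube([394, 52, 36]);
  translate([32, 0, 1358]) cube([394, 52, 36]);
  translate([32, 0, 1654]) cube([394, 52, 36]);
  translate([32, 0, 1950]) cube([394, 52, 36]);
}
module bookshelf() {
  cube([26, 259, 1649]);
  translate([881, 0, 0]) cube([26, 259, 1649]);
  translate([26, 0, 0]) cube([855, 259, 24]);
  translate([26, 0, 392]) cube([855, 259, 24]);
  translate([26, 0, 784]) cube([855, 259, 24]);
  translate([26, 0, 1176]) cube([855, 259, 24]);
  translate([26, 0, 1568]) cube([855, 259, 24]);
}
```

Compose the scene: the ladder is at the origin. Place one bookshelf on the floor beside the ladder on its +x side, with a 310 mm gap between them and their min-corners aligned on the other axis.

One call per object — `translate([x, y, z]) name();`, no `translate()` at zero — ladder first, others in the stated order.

ladder();
translate([768, 0, 0]) bookshelf();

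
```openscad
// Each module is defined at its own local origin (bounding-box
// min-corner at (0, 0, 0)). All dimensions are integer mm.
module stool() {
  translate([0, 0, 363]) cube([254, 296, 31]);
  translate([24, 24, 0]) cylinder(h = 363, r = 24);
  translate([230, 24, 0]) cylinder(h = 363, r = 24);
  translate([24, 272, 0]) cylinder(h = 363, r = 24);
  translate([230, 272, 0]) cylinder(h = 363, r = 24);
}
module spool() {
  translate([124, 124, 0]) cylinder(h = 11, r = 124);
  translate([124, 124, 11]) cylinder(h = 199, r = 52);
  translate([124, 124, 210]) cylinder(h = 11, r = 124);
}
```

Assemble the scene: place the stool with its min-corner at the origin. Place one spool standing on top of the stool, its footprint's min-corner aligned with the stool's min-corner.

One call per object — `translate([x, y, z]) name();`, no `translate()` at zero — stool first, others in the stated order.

stool();
translate([0, 0, 394]) spool();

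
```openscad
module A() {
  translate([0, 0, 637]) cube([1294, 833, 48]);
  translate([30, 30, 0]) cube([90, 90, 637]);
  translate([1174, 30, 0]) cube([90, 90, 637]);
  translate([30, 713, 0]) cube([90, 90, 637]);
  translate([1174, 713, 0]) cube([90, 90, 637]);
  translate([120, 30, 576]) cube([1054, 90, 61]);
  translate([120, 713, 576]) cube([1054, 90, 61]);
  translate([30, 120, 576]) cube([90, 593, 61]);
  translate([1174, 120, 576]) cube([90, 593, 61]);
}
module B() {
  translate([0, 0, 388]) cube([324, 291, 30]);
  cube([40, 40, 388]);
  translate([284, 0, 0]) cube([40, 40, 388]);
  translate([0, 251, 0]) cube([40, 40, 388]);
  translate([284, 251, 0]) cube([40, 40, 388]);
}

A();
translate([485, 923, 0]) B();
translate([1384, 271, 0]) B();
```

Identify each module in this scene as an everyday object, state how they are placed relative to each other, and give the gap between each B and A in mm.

A is a table. B is a stool. Two stools sit around the table at the +y, +x sides. The gap between each stool and the table is 90 mm.

Each stool's nearest face is 90 mm from the table's bounding box.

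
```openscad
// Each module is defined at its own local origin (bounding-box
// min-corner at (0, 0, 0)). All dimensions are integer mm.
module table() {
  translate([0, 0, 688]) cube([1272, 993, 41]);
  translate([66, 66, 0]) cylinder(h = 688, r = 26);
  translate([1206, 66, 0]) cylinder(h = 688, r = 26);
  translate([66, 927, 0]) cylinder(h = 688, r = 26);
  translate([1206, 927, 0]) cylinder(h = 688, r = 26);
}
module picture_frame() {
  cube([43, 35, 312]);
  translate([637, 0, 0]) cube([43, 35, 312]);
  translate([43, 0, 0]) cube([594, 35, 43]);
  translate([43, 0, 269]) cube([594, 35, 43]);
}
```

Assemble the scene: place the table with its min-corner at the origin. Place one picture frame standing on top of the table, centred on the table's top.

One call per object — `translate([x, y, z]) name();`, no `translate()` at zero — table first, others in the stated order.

table();
translate([296, 479, 729]) picture_frame();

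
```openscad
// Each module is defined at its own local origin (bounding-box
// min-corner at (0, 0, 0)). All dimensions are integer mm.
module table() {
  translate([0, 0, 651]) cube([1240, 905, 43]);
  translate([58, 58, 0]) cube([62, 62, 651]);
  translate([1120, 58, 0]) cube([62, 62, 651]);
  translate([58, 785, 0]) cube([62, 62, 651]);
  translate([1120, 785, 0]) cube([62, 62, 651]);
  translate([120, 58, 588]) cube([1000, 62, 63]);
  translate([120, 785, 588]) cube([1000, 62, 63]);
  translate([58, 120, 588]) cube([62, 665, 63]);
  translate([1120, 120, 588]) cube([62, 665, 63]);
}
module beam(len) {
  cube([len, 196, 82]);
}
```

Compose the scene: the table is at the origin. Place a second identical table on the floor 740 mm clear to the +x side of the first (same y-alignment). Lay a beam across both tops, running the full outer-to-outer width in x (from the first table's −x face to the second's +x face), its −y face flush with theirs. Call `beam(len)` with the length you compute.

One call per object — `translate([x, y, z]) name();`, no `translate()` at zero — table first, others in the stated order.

table();
translate([1980, 0, 0]) table();
translate([0, 0, 694]) beam(3220);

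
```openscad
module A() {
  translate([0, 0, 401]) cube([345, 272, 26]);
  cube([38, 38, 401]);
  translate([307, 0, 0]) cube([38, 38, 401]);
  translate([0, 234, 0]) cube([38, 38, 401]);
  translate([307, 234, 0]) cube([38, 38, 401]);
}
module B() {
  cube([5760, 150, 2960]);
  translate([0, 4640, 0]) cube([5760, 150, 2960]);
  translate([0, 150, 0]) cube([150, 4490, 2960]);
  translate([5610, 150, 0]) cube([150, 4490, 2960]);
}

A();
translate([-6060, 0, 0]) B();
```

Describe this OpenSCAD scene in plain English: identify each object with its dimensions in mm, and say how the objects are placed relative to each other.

A is a four-legged stool. The seat is a 345×272×26 mm slab whose top surface is at z = 427 mm; four square legs, each 38×38 mm in cross-section, run from the floor (z = 0) to the underside of the seat, each flush with a corner of the seat.

B is a box-shaped house frame (walls only): outside footprint 5760×4790 mm, wall height 2960 mm, wall thickness 150 mm. The two y-facing walls run the full x-width; the two x-facing walls fit between the inner faces of the y-facing walls.

The house frame is on the floor beside the stool on its −x side.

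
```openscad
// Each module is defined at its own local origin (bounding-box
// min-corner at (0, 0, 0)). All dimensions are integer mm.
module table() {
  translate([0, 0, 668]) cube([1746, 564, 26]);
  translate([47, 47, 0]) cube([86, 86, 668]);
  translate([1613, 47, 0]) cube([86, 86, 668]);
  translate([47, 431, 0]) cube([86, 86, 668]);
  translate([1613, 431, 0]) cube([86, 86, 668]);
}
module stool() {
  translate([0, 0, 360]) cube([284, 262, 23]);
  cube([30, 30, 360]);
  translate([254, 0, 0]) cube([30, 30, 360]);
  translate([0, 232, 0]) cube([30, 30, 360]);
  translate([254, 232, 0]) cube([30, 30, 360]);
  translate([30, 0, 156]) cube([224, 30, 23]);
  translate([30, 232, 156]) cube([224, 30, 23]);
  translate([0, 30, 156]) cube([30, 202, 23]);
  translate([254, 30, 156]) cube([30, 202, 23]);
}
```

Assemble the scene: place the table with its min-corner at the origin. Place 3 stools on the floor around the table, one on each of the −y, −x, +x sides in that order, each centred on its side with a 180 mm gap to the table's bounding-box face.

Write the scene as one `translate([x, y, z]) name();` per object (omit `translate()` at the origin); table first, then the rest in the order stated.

table();
translate([731, -442, 0]) stool();
translate([-464, 151, 0]) stool();
translate([1926, 151, 0]) stool();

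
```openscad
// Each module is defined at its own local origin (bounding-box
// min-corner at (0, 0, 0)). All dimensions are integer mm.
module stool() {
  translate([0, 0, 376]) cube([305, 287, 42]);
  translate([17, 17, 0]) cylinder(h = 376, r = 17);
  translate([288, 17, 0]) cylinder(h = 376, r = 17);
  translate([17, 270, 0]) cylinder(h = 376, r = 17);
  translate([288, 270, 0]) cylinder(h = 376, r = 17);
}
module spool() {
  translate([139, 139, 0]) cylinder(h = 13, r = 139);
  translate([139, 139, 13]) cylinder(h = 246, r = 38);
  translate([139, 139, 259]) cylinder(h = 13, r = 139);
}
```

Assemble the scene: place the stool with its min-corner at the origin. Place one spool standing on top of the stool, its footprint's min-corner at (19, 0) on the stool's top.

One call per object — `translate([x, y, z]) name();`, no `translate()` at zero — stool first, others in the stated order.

stool();
translate([19, 0, 418]) spool();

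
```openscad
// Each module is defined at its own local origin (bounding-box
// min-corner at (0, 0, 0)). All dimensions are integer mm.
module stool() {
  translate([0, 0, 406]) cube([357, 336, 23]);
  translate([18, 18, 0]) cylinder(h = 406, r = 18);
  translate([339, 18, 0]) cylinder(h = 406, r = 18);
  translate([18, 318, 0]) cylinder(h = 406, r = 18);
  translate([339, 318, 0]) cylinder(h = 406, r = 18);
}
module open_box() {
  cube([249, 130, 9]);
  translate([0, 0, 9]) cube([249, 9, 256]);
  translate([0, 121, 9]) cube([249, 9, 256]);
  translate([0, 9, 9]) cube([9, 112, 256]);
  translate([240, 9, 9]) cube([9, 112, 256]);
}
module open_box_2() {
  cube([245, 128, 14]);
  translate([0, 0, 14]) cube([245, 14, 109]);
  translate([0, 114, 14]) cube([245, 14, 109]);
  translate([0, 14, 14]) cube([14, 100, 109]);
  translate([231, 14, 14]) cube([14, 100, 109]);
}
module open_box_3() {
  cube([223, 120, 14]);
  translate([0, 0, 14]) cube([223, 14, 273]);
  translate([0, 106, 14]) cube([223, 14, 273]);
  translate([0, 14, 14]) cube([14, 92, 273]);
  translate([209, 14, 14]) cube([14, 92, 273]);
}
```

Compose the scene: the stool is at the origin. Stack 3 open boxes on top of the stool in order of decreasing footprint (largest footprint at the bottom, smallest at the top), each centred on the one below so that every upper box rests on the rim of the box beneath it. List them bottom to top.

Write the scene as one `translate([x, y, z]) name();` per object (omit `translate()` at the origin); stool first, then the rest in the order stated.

stool();
translate([54, 103, 429]) open_box();
translate([56, 104, 694]) open_box_2();
translate([67, 108, 817]) open_box_3();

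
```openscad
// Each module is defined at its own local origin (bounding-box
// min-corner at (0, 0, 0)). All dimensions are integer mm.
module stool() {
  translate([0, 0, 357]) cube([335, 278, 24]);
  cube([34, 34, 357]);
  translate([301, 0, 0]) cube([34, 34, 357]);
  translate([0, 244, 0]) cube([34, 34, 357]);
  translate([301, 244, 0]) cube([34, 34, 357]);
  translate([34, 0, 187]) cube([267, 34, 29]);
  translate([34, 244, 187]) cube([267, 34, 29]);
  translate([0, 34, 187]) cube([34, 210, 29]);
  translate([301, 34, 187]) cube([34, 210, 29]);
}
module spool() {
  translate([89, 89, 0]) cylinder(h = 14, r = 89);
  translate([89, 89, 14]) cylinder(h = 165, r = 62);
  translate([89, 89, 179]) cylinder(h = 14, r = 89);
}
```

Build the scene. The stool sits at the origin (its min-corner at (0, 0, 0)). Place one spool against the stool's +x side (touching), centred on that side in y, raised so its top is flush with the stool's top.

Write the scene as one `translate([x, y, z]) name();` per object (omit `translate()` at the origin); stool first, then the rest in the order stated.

stool();
translate([335, 50, 188]) spool();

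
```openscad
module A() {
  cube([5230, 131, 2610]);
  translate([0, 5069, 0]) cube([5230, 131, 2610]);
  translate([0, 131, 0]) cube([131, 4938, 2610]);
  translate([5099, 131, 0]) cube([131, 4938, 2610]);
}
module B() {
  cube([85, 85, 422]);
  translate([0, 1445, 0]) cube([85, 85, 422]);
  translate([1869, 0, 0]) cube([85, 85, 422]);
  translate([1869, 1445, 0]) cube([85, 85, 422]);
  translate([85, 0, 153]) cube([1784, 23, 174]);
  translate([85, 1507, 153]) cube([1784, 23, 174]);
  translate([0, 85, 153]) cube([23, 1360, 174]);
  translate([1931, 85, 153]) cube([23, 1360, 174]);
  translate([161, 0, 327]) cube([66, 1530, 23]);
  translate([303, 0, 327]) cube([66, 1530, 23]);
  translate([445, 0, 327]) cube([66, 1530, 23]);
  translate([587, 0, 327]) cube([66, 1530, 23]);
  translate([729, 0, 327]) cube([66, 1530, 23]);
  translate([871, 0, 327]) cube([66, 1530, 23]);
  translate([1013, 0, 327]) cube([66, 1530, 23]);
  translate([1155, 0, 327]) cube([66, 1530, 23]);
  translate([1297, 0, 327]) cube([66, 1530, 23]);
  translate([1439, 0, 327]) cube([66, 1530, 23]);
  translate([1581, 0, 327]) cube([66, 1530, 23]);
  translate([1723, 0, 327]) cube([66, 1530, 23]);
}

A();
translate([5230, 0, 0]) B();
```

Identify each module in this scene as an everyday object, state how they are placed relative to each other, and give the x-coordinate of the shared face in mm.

A is a house frame. B is a bed frame. The bed frame is against the house frame's +x side, with their −y faces flush. The x-coordinate of the shared face is 5230 mm.

The house frame's +x face and the bed frame's −x face are both at x = 5230 mm.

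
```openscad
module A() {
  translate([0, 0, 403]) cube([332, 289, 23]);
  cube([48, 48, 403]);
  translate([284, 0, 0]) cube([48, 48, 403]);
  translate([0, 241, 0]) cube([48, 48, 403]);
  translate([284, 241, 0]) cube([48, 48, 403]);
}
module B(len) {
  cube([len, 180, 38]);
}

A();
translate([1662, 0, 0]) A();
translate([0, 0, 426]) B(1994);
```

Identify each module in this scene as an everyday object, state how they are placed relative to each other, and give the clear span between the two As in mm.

A is a stool. B is a beam. A beam spans the tops of two stools. The clear span between the two stools is 1330 mm.

Second stool starts at x = 1662; first ends at x = 332; clear span = 1662 − 332 = 1330 mm.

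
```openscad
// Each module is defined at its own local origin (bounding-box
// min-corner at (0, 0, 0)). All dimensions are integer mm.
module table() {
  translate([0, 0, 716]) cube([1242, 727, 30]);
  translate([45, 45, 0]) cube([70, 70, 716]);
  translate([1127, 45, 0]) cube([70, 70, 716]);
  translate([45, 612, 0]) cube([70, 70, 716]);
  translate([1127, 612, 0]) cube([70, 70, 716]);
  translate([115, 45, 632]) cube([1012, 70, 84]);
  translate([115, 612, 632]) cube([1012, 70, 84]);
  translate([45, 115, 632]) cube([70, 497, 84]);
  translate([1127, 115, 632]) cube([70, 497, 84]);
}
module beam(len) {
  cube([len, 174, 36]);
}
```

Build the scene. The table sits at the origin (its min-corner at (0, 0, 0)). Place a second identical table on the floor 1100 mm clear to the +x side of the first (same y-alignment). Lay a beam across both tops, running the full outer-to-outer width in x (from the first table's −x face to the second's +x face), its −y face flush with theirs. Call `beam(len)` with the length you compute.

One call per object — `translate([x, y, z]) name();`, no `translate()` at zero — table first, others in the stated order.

table();
translate([2342, 0, 0]) table();
translate([0, 0, 746]) beam(3584);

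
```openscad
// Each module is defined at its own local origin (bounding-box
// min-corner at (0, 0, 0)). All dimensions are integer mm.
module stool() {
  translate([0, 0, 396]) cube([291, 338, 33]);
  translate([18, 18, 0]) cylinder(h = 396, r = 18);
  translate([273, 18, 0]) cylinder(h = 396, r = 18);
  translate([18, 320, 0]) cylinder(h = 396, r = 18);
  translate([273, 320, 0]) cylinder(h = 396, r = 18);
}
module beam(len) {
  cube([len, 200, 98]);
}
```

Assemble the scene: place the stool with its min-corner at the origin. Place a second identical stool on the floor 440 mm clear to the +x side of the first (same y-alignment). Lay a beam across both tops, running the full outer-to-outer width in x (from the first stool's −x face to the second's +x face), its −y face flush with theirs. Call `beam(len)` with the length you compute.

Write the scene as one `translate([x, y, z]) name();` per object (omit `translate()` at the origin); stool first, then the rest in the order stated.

stool();
translate([731, 0, 0]) stool();
translate([0, 0, 429]) beam(1022);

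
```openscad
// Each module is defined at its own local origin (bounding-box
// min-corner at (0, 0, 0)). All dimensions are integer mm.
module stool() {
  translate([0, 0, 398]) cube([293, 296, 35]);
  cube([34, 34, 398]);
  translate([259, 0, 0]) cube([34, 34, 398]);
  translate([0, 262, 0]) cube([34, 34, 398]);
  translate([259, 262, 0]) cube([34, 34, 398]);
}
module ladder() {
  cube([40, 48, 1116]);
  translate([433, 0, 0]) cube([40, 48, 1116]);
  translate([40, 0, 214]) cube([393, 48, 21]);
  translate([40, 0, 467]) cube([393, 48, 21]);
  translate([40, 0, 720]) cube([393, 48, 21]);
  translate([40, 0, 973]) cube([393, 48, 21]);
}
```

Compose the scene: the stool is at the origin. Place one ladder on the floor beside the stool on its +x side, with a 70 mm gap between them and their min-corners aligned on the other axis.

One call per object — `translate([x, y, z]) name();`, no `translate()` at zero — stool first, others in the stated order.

stool();
translate([363, 0, 0]) ladder();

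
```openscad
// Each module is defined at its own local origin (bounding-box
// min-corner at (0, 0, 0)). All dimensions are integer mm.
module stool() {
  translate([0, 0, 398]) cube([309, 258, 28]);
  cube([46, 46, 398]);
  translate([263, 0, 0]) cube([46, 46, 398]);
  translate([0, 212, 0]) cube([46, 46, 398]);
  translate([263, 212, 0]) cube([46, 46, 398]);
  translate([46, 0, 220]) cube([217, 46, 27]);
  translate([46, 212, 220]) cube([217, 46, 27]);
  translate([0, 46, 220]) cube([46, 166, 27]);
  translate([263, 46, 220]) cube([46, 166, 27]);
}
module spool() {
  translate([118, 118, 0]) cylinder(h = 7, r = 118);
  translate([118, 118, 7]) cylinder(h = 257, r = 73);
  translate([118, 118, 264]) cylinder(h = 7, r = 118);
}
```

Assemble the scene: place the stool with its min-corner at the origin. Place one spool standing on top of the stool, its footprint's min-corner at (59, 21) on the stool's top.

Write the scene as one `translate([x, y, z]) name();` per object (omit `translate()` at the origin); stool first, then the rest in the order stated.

stool();
translate([59, 21, 426]) spool();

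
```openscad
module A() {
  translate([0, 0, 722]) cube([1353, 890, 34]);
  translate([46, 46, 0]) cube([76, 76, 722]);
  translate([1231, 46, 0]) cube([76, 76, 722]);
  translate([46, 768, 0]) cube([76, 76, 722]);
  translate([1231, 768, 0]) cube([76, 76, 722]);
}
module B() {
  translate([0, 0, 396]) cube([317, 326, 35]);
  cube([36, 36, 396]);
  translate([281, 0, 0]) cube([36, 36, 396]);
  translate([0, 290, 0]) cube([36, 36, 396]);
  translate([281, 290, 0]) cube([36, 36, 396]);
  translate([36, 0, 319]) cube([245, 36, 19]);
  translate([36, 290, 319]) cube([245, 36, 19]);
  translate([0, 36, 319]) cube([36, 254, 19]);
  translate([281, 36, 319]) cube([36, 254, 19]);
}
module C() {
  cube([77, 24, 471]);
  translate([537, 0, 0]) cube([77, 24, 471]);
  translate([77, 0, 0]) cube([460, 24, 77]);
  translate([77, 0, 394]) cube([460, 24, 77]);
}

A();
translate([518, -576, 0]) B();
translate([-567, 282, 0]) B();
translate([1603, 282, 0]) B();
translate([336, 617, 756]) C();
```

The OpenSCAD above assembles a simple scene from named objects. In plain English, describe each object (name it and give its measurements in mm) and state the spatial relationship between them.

A is a table with a 1353×890 mm rectangular top, 34 mm thick, top surface at z = 756 mm, supported by four 76×76 mm square legs, each inset 46 mm from the nearest pair of top edges, running from the floor.

B is a four-legged stool. The seat is a 317×326×35 mm slab whose top surface is at z = 431 mm; four square legs, each 36×36 mm in cross-section, run from the floor (z = 0) to the underside of the seat, each flush with a corner of the seat. Four stretchers, 36 mm wide and 19 mm tall, connect adjacent legs with their undersides at z = 319 mm, each running between the inner faces of the legs it joins and aligned with the legs' outer faces on the other axis.

C is a picture frame with a 460×317 mm rectangular opening (x by z) and a uniform 77 mm border on every side. Frame depth is 24 mm along y. It is built from two vertical stiles running the full outside height and two horizontal rails spanning the gap between the stiles.

Three stools sit around the table at the −y, −x, +x sides. The picture frame is on top of the table.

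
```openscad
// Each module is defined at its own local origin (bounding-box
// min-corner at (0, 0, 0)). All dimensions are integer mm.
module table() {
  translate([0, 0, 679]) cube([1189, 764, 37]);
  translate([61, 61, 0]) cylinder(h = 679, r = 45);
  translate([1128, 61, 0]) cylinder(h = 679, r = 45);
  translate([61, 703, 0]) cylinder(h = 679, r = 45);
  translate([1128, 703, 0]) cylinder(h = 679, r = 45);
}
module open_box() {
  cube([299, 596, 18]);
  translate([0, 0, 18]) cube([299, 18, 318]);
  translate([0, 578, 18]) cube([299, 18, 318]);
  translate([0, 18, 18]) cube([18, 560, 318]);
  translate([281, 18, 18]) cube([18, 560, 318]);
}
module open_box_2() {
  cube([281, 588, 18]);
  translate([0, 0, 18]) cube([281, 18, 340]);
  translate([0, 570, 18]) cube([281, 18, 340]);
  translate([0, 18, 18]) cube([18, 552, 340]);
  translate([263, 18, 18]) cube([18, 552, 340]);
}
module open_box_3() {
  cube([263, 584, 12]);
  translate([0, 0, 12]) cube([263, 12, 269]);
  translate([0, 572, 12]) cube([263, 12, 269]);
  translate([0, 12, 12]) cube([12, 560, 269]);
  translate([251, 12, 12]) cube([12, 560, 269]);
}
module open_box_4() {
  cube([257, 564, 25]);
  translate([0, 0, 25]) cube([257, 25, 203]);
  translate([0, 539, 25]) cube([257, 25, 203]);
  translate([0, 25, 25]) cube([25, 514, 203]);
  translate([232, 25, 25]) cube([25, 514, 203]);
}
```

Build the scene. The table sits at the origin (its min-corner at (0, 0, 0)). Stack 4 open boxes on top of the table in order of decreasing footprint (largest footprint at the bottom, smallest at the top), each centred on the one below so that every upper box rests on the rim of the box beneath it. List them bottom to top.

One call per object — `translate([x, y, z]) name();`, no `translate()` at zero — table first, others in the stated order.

table();
translate([445, 84, 716]) open_box();
translate([454, 88, 1052]) open_box_2();
translate([463, 90, 1410]) open_box_3();
translate([466, 100, 1691]) open_box_4();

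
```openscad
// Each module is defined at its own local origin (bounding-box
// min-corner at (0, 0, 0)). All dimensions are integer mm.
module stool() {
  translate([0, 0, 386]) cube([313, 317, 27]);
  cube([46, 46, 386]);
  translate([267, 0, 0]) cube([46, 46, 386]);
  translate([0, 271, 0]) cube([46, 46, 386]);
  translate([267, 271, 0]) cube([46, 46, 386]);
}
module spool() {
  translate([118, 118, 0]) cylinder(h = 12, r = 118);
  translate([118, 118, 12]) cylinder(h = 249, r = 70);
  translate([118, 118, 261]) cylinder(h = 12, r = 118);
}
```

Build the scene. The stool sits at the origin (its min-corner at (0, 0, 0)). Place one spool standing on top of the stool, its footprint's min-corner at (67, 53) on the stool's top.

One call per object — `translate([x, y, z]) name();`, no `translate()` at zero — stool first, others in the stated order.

stool();
translate([67, 53, 413]) spool();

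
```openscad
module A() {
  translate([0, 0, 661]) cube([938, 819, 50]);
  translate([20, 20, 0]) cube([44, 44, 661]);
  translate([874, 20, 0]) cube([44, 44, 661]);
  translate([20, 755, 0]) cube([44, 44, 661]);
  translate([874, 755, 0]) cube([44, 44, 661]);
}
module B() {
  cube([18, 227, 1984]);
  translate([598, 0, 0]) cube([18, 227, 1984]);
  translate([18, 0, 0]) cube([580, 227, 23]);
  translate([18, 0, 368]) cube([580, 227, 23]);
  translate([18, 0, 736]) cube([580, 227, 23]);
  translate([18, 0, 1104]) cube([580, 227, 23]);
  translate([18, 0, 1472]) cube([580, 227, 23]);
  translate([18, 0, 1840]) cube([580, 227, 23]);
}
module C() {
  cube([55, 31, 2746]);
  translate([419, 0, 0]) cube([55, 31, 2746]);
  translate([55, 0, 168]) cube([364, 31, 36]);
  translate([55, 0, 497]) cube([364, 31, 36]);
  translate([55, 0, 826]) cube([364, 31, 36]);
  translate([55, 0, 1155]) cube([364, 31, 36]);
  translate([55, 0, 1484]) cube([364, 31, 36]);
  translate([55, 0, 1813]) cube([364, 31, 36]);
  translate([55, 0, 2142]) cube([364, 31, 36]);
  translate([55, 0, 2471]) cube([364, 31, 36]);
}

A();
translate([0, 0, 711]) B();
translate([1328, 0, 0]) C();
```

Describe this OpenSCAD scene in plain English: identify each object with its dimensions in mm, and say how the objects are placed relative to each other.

A is a rectangular dining table. The top is 938×819×50 mm with its upper surface at z = 711 mm. It stands on four 44×44 mm square legs, each inset 20 mm from the nearest pair of top edges, running from the floor to the underside of the top.

B is a bookshelf 616 mm wide overall, 227 mm deep and 1984 mm tall. The two sides are 18 mm thick vertical panels. 6 horizontal shelves of 23 mm thickness span between the inner faces of the sides; the lowest shelf sits on the floor and shelves are stacked with a clear vertical gap of 345 mm between each pair.

C is a wooden ladder with two side rails of 55×31 mm section and 2746 mm height, set 474 mm apart overall. Between them run 8 rectangular rungs (31 mm deep, 36 mm thick), front faces flush with the rails' −y face. The bottom of the first rung is 168 mm above the floor and each subsequent rung is 329 mm higher than the one below.

The bookshelf is on top of the table. The ladder is on the floor beside the table on its +x side.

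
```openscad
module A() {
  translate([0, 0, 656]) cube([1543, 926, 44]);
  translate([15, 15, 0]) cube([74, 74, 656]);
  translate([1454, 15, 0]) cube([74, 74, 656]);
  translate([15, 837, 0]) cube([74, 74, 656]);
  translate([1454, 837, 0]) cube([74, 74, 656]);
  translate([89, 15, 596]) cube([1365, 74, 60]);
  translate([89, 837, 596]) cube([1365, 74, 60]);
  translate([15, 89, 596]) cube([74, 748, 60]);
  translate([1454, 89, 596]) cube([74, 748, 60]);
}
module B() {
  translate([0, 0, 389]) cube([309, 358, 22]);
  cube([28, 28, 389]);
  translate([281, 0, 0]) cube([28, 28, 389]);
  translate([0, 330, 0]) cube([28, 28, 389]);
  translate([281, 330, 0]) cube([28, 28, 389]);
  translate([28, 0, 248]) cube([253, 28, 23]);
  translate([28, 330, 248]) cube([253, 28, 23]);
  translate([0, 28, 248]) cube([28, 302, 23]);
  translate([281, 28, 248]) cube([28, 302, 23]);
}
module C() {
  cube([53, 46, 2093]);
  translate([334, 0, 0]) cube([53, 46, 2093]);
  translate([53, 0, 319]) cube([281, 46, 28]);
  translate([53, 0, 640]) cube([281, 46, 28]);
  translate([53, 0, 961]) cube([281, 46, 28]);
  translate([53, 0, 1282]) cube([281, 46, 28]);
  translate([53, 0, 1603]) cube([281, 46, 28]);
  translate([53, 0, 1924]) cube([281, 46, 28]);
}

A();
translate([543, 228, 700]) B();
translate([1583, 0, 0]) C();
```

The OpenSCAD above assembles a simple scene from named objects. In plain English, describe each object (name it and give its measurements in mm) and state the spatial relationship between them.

A is a table with a 1543×926 mm rectangular top, 44 mm thick, top surface at z = 700 mm, supported by four 74×74 mm square legs, each inset 15 mm from the nearest pair of top edges, running from the floor. Four apron rails, 74 mm thick and 60 mm tall, run between adjacent legs with their top edges flush with the underside of the top and their outer faces flush with the legs' outer faces.

B is a four-legged stool. The seat is a 309×358×22 mm slab whose top surface is at z = 411 mm; four square legs, each 28×28 mm in cross-section, run from the floor (z = 0) to the underside of the seat, each flush with a corner of the seat. Four stretchers, 28 mm wide and 23 mm tall, connect adjacent legs with their undersides at z = 248 mm, each running between the inner faces of the legs it joins and aligned with the legs' outer faces on the other axis.

C is a straight ladder. Two 53×46 mm vertical rails, 2093 mm tall, stand 387 mm apart (outside-to-outside) with their front faces coplanar on the −y side. 6 rungs, each 46 mm deep and 28 mm tall, span between the inner faces of the rails, front faces flush with the rails. The lowest rung's underside is at z = 319 mm and rungs are spaced 321 mm apart (underside to underside).

The stool is on top of the table. The ladder is on the floor beside the table on its +x side.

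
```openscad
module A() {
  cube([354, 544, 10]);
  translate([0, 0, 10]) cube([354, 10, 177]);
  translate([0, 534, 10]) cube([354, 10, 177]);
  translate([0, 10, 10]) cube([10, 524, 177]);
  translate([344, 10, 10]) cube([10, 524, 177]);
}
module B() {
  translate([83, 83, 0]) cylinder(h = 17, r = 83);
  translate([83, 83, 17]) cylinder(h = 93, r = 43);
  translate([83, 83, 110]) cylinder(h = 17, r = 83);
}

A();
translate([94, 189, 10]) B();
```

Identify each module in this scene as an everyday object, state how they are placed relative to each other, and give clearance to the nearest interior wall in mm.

A is an open box. B is a spool. The spool sits inside the open box, centred. The clearance to the nearest interior wall is 84 mm.

Clearances: x = 84, y = 179; minimum 84 mm.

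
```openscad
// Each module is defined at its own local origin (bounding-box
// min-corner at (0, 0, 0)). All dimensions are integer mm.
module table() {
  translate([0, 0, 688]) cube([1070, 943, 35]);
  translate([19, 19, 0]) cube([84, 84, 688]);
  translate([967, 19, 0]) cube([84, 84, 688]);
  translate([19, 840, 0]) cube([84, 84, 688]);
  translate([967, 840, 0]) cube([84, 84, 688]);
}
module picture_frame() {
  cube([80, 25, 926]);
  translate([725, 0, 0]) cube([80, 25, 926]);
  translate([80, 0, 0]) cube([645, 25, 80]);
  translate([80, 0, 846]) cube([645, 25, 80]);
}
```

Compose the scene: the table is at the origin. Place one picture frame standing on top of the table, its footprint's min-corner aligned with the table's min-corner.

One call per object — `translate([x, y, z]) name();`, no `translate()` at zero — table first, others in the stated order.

table();
translate([0, 0, 723]) picture_frame();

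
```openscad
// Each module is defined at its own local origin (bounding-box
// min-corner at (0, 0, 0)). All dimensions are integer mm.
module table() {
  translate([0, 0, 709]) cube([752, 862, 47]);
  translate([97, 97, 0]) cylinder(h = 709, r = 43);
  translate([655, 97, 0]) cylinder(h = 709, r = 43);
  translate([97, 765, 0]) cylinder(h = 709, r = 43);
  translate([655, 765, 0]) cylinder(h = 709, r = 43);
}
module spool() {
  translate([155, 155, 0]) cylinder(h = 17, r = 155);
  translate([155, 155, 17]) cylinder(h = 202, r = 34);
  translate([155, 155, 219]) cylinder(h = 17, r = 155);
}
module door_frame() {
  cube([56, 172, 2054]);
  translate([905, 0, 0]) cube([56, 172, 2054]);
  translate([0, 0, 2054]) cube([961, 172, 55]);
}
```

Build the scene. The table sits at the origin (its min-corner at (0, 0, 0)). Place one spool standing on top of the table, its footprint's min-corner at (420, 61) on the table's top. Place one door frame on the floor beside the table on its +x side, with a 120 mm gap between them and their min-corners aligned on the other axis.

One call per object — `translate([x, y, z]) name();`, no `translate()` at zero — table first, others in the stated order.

table();
translate([420, 61, 756]) spool();
translate([872, 0, 0]) door_frame();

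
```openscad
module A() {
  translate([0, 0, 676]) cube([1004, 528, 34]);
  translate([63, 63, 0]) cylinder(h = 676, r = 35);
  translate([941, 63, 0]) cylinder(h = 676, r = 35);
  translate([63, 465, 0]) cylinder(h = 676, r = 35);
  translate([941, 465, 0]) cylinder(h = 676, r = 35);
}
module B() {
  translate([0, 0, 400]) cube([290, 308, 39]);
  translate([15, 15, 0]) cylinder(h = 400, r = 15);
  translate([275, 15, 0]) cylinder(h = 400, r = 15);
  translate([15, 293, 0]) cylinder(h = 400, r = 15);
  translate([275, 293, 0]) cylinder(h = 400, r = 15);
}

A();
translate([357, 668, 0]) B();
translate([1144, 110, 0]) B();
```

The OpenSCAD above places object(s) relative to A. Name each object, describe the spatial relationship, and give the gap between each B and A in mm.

A is a table. B is a stool. Two stools sit around the table at the +y, +x sides. The gap between each stool and the table is 140 mm.

Each stool's nearest face is 140 mm from the table's bounding box.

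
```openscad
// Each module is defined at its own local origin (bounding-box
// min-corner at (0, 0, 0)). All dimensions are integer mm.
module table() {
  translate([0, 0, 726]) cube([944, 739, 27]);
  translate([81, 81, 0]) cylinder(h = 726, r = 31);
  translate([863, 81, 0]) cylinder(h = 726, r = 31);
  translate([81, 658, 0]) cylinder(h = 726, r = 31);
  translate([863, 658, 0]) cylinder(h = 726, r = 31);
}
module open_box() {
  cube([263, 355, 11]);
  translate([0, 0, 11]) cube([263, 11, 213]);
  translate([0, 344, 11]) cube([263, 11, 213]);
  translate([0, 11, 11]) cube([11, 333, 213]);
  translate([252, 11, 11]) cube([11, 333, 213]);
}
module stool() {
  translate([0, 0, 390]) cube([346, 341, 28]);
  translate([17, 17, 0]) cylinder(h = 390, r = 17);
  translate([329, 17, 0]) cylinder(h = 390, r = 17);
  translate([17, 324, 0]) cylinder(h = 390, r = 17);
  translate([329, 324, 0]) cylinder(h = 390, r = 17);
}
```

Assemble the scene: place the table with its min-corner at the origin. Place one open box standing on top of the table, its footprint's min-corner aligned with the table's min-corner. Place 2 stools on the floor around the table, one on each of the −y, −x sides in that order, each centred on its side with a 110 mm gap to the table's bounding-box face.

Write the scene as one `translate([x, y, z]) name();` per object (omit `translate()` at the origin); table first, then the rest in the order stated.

table();
translate([0, 0, 753]) open_box();
translate([299, -451, 0]) stool();
translate([-456, 199, 0]) stool();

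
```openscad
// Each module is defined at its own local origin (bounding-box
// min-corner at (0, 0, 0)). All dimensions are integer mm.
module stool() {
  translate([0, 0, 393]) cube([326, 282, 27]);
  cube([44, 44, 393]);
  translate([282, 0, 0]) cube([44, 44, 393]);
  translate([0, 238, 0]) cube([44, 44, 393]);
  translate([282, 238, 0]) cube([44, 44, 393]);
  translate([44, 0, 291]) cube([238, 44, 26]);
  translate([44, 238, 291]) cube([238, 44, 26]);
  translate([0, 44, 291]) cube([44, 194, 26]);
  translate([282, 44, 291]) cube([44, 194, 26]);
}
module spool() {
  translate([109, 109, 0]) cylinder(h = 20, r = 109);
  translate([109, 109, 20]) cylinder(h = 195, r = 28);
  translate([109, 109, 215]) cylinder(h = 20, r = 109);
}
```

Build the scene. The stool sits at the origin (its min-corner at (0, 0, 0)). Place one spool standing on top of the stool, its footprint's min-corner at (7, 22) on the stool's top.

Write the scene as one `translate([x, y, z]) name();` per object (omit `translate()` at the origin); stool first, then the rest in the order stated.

stool();
translate([7, 22, 420]) spool();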